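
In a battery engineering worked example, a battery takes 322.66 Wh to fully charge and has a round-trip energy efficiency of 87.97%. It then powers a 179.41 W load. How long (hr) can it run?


Step 1: E_discharge = eta/100 * E_charge = 87.97/100 * 322.66 = 283.84 Wh
Step 2: t = E_discharge / P = 283.84 / 179.41 = 1.582 hr

1.582 hr


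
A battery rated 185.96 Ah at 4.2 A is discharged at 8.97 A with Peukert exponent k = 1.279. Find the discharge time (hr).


Step 1: t_rated = C / I_rated = 185.96 / 4.2 = 44.276 hr
Step 2: ratio = 4.2 / 8.97 = 0.46823
Step 3: ratio^k = 0.46823^1.279 = 0.37889
Step 4: t = t_rated * ratio^k = 44.276 * 0.37889 = 16.78 hr

16.78 hr


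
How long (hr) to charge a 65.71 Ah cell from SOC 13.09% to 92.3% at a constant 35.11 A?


delta_Ah = 65.71 * (92.3 - 13.09) / 100 = 52.049 Ah
t = delta_Ah / I = 52.049 / 35.11 = 1.482 hr

1.482 hr


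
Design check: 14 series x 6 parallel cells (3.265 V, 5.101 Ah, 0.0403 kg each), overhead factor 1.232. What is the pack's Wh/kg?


Step 1: V_pack = 14 * 3.265 = 45.71 V
Step 2: C_pack = 6 * 5.101 = 30.606 Ah
Step 3: E_pack = V_pack * C_pack = 45.71 * 30.606 = 1399 Wh
Step 4: m_pack = 14 * 6 * 0.0403 * 1.232 = 4.1706 kg
Step 5: ED = E_pack / m_pack = 1399 / 4.1706 = 335.4 Wh/kg

335.4 Wh/kg


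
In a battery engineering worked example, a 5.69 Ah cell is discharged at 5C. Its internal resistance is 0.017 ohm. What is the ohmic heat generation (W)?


Step 1: I = C_rate * capacity = 5 * 5.69 = 28.45 A
Step 2: Q = I^2 * R = 28.45^2 * 0.017 = 809.4 * 0.017 = 13.76 W

13.76 W


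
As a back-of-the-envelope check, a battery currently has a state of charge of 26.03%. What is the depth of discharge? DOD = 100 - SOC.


Complement of SOC: DOD = 100% - 26.03% = 73.97%

73.97%


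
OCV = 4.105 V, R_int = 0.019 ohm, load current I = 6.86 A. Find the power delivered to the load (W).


Step 1: V_terminal = OCV - I*R = 4.105 - 6.86 * 0.019 = 3.9747 V
Step 2: P_out = V_terminal * I = 3.9747 * 6.86 = 27.27 W

27.27 W


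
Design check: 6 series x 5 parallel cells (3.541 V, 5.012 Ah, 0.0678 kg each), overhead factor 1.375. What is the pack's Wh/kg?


Step 1: V_pack = 6 * 3.541 = 21.246 V
Step 2: C_pack = 5 * 5.012 = 25.06 Ah
Step 3: E_pack = V_pack * C_pack = 21.246 * 25.06 = 532.42 Wh
Step 4: m_pack = 6 * 5 * 0.0678 * 1.375 = 2.7968 kg
Step 5: ED = E_pack / m_pack = 532.42 / 2.7968 = 190.4 Wh/kg

190.4 Wh/kg


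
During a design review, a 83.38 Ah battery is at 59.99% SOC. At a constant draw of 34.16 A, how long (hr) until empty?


Step 1: remaining = SOC/100 * C_total = 59.99/100 * 83.38 = 50.02 Ah
Step 2: t = remaining / I = 50.02 / 34.16 = 1.464 hr

1.464 hr


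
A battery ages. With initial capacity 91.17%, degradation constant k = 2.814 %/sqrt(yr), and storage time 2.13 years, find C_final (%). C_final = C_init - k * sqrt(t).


sqrt(t) = sqrt(2.13) = 1.4595
C_final = 91.17 - 2.814 * 1.4595 = 87.06%

87.06%


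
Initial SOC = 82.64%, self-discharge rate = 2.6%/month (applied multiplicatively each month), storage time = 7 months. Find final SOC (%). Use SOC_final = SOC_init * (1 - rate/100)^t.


Monthly retention factor = 1 - 2.6/100 = 0.974
Over 7 months: factor^7 = 0.8316
SOC_final = 82.64 * 0.8316 = 68.72%

68.72%


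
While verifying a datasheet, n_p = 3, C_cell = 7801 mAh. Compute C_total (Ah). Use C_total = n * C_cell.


Convert: C_cell = 7801 mAh = 7.801 Ah
C_total = 3 * 7.801 = 23.403 Ah

23.403 Ah


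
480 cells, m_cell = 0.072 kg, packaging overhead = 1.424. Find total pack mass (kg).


Cell mass sum = 480 * 0.072 = 34.56 kg
With overhead 1.424: m_pack = 34.56 * 1.424 = 49.21 kg

49.21 kg


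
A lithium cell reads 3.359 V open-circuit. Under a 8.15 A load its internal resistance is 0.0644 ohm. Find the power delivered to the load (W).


Step 1: V_terminal = OCV - I*R = 3.359 - 8.15 * 0.0644 = 2.8341 V
Step 2: P_out = V_terminal * I = 2.8341 * 8.15 = 23.10 W

23.10 W


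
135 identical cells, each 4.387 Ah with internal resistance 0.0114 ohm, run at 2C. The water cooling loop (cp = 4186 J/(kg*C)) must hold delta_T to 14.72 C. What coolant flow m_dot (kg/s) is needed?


Step 1: I = 2 * 4.387 = 8.774 A
Step 2: Q_cell = I^2 * R = 8.774^2 * 0.0114 = 0.87761 W
Step 3: Q_total = 135 * 0.87761 = 118.48 W
Step 4: m_dot = Q_total / (cp * dT) = 118.48 / (4186 * 14.72) = 0.001923 kg/s

0.001923 kg/s


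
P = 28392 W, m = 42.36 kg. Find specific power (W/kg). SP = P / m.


Specific power = 28392 W / 42.36 kg = 670.3 W/kg

670.3 W/kg


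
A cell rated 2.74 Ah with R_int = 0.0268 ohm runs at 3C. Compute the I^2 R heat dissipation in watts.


Step 1: I = C_rate * capacity = 3 * 2.74 = 8.22 A
Step 2: Q = I^2 * R = 8.22^2 * 0.0268 = 67.568 * 0.0268 = 1.811 W

1.811 W


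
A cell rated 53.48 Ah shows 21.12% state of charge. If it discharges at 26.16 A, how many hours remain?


Step 1: remaining = SOC/100 * C_total = 21.12/100 * 53.48 = 11.295 Ah
Step 2: t = remaining / I = 11.295 / 26.16 = 0.4318 hr

0.4318 hr


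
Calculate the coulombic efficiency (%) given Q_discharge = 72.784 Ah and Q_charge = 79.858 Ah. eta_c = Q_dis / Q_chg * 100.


eta_c = Q_dis / Q_chg * 100 = 72.784 / 79.858 * 100 = 91.14%

91.14%


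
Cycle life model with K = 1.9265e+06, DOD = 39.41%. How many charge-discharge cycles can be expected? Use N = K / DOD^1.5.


DOD^1.5 = 247.41
N = K / DOD^1.5 = 1.9265e+06 / 247.41 = 7787

7787 cycles


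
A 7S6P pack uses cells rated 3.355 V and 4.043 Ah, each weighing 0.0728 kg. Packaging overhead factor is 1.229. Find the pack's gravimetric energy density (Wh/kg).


Step 1: V_pack = 7 * 3.355 = 23.485 V
Step 2: C_pack = 6 * 4.043 = 24.258 Ah
Step 3: E_pack = V_pack * C_pack = 23.485 * 24.258 = 569.7 Wh
Step 4: m_pack = 7 * 6 * 0.0728 * 1.229 = 3.7578 kg
Step 5: ED = E_pack / m_pack = 569.7 / 3.7578 = 151.6 Wh/kg

151.6 Wh/kg


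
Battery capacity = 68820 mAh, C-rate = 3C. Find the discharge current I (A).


Convert: capacity = 68820 mAh = 68.82 Ah
At 3C: I = 3 * 68.82 Ah = 206.46 A

206.46 A


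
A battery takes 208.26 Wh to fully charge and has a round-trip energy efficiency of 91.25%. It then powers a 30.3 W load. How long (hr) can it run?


Step 1: E_discharge = eta/100 * E_charge = 91.25/100 * 208.26 = 190.04 Wh
Step 2: t = E_discharge / P = 190.04 / 30.3 = 6.272 hr

6.272 hr


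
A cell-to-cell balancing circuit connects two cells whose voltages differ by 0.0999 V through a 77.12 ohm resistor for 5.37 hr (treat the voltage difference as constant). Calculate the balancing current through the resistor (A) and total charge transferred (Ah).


First, Ohm's law: I_bal = 0.0999 V / 77.12 ohm = 0.0012954 A
Then Q = I * t = 0.0012954 A * 5.37 hr = 0.006956 Ah

I=0.0012954 A, Q=0.006956 Ah


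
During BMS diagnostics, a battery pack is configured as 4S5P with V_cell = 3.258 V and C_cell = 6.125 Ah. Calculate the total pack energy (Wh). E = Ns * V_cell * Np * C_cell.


V_pack = 4 * 3.258 = 13.032 V
C_pack = 5 * 6.125 = 30.625 Ah
E = V_pack * C_pack = 13.032 * 30.625 = 399.1 Wh

399.1 Wh


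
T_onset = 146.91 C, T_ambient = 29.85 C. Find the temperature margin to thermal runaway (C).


margin = T_onset - T_ambient = 146.91 - 29.85 = 117.06 C

117.06 C


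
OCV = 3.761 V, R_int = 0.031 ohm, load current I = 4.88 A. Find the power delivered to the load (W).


Step 1: V_terminal = OCV - I*R = 3.761 - 4.88 * 0.031 = 3.6097 V
Step 2: P_out = V_terminal * I = 3.6097 * 4.88 = 17.62 W

17.62 W


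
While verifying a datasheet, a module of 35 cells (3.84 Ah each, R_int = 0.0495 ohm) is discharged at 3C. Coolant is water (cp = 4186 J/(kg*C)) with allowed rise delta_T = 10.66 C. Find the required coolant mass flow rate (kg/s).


Step 1: I = 3 * 3.84 = 11.52 A
Step 2: Q_cell = I^2 * R = 11.52^2 * 0.0495 = 6.5692 W
Step 3: Q_total = 35 * 6.5692 = 229.92 W
Step 4: m_dot = Q_total / (cp * dT) = 229.92 / (4186 * 10.66) = 0.005153 kg/s

0.005153 kg/s


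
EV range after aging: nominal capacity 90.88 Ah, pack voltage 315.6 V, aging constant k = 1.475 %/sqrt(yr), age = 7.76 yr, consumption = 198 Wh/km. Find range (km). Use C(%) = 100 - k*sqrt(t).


Step 1: capacity retention = 100 - 1.475 * sqrt(7.76) = 100 - 1.475 * 2.7857 = 95.891%
Step 2: C_now = 90.88 * 95.891/100 = 87.146 Ah
Step 3: E_pack = V * C_now = 315.6 * 87.146 = 27503 Wh
Step 4: range = E_pack / consumption = 27503 / 198 = 138.9 km

138.9 km


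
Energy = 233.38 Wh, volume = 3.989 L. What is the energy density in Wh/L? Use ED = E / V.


Volumetric ED = 233.38 Wh / 3.989 L = 58.51 Wh/L

58.51 Wh/L


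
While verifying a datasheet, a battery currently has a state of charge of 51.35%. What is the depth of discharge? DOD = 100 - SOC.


Complement of SOC: DOD = 100% - 51.35% = 48.65%

48.65%


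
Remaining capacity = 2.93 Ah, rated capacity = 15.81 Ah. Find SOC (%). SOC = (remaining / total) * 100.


SOC = (remaining / total) * 100 = (2.93 / 15.81) * 100 = 18.53%

18.53%


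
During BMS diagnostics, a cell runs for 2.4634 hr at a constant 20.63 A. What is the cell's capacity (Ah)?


C = I * t = 20.63 * 2.4634 = 50.82 Ah

50.82 Ah


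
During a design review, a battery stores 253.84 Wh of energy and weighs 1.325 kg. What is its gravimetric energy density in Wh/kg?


ED = E / m = 253.84 / 1.325 = 191.6 Wh/kg

191.6 Wh/kg


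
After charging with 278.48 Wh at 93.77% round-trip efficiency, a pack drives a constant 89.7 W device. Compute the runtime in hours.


Step 1: E_discharge = eta/100 * E_charge = 93.77/100 * 278.48 = 261.13 Wh
Step 2: t = E_discharge / P = 261.13 / 89.7 = 2.911 hr

2.911 hr


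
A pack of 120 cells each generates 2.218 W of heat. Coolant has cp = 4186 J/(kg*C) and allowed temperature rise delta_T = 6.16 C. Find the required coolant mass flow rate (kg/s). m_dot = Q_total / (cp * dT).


Q_total = 120 * 2.218 = 266.16 W
m_dot = Q_total / (cp * dT) = 266.16 / (4186 * 6.16) = 0.01032 kg/s

0.01032 kg/s


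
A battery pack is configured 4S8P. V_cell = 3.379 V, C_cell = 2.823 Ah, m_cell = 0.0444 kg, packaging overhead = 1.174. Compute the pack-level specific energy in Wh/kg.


Step 1: V_pack = 4 * 3.379 = 13.516 V
Step 2: C_pack = 8 * 2.823 = 22.584 Ah
Step 3: E_pack = V_pack * C_pack = 13.516 * 22.584 = 305.25 Wh
Step 4: m_pack = 4 * 8 * 0.0444 * 1.174 = 1.668 kg
Step 5: ED = E_pack / m_pack = 305.25 / 1.668 = 183.0 Wh/kg

183.0 Wh/kg


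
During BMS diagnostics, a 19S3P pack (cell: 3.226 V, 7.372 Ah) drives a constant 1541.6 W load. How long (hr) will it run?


Step 1: E_pack = Ns * V_cell * Np * C_cell = 19 * 3.226 * 3 * 7.372 = 1355.6 Wh
Step 2: t = E_pack / P = 1355.6 / 1541.6 = 0.8793 hr

0.8793 hr


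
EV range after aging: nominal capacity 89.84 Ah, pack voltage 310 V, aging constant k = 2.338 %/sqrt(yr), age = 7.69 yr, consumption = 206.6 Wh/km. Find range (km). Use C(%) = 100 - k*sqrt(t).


Step 1: capacity retention = 100 - 2.338 * sqrt(7.69) = 100 - 2.338 * 2.7731 = 93.516%
Step 2: C_now = 89.84 * 93.516/100 = 84.015 Ah
Step 3: E_pack = V * C_now = 310 * 84.015 = 26045 Wh
Step 4: range = E_pack / consumption = 26045 / 206.6 = 126.1 km

126.1 km


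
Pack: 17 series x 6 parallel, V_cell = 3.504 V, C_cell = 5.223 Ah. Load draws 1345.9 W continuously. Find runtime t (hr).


Step 1: E_pack = Ns * V_cell * Np * C_cell = 17 * 3.504 * 6 * 5.223 = 1866.7 Wh
Step 2: t = E_pack / P = 1866.7 / 1345.9 = 1.387 hr

1.387 hr


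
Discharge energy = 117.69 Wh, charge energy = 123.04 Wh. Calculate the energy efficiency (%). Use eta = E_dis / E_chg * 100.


Round-trip efficiency = 117.69/123.04 * 100% = 95.65%

95.65%


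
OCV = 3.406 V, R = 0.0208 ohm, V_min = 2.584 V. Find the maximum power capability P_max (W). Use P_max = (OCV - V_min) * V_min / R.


P_max = (OCV - V_min) * V_min / R = (3.406 - 2.584) * 2.584 / 0.0208 = 0.822 * 2.584 / 0.0208 = 102.1 W

102.1 W


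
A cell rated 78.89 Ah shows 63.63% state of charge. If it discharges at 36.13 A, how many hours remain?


Step 1: remaining = SOC/100 * C_total = 63.63/100 * 78.89 = 50.198 Ah
Step 2: t = remaining / I = 50.198 / 36.13 = 1.389 hr

1.389 hr


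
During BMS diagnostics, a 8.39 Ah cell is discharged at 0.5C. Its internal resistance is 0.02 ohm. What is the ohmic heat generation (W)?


Step 1: I = C_rate * capacity = 0.5 * 8.39 = 4.195 A
Step 2: Q = I^2 * R = 4.195^2 * 0.02 = 17.598 * 0.02 = 0.3520 W

0.3520 W


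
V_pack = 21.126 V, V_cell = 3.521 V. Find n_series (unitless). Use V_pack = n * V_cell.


Rearranging: n = V_pack / V_cell = 21.126 / 3.521 = 6 cells

6


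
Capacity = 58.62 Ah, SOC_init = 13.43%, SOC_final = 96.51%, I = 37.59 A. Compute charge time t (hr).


Step 1: dSOC = 96.51% - 13.43% = 83.08%
Step 2: delta_Ah = 58.62 * 83.08 / 100 = 48.701 Ah
Step 3: t = 48.701 / 37.59 = 1.296 hr

1.296 hr


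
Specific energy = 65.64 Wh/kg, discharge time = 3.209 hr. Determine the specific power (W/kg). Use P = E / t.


Specific power = 65.64 Wh/kg / 3.209 hr = 20.45 W/kg

20.45 W/kg


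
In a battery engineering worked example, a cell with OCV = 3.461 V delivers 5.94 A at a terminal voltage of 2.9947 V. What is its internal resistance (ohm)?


R = (OCV - V) / I = (3.461 - 2.9947) / 5.94 = 0.07850 ohm

0.07850 ohm


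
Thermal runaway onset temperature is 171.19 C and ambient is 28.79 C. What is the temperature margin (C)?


Safety margin = 171.19 C - 28.79 C = 142.4 C

142.4 C


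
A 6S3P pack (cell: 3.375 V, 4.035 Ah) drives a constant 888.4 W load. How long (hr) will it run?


Step 1: E_pack = Ns * V_cell * Np * C_cell = 6 * 3.375 * 3 * 4.035 = 245.13 Wh
Step 2: t = E_pack / P = 245.13 / 888.4 = 0.2759 hr

0.2759 hr


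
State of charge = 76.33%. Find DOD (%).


Complement of SOC: DOD = 100% - 76.33% = 23.67%

23.67%


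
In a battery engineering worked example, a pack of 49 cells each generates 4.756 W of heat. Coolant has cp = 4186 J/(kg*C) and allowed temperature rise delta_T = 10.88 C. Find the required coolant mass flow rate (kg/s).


Q_total = 49 * 4.756 = 233.04 W
m_dot = Q_total / (cp * dT) = 233.04 / (4186 * 10.88) = 0.005117 kg/s

0.005117 kg/s


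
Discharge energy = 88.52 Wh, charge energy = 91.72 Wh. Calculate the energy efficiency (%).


eta_e = E_dis / E_chg * 100 = 88.52 / 91.72 * 100 = 96.51%

96.51%


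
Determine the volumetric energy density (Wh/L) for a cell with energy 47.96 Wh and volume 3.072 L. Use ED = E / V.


Volumetric ED = 47.96 Wh / 3.072 L = 15.61 Wh/L

15.61 Wh/L


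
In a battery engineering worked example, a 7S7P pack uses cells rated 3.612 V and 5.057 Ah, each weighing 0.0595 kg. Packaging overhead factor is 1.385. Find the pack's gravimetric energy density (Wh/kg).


Step 1: V_pack = 7 * 3.612 = 25.284 V
Step 2: C_pack = 7 * 5.057 = 35.399 Ah
Step 3: E_pack = V_pack * C_pack = 25.284 * 35.399 = 895.03 Wh
Step 4: m_pack = 7 * 7 * 0.0595 * 1.385 = 4.038 kg
Step 5: ED = E_pack / m_pack = 895.03 / 4.038 = 221.7 Wh/kg

221.7 Wh/kg


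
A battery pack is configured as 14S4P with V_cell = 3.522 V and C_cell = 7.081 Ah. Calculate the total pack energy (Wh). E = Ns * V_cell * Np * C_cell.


V_pack = 14 * 3.522 = 49.308 V
C_pack = 4 * 7.081 = 28.324 Ah
E = V_pack * C_pack = 49.308 * 28.324 = 1397 Wh

1397 Wh


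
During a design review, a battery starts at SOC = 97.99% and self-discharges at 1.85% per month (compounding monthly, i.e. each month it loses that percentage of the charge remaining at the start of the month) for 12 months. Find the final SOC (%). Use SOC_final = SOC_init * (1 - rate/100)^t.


Monthly retention factor = 1 - 1.85/100 = 0.9815
Over 12 months: factor^12 = 0.79925
SOC_final = 97.99 * 0.79925 = 78.32%

78.32%


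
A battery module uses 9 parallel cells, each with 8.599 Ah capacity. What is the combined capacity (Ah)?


Parallel capacities add: 9 * 8.599 Ah = 77.391 Ah

77.391 Ah


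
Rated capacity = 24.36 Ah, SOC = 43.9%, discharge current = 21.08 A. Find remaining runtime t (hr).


Step 1: remaining = SOC/100 * C_total = 43.9/100 * 24.36 = 10.694 Ah
Step 2: t = remaining / I = 10.694 / 21.08 = 0.5073 hr

0.5073 hr


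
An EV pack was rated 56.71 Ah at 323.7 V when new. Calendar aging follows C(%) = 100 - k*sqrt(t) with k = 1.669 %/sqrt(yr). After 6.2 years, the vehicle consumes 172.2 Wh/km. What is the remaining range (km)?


Step 1: capacity retention = 100 - 1.669 * sqrt(6.2) = 100 - 1.669 * 2.49 = 95.844%
Step 2: C_now = 56.71 * 95.844/100 = 54.353 Ah
Step 3: E_pack = V * C_now = 323.7 * 54.353 = 17594 Wh
Step 4: range = E_pack / consumption = 17594 / 172.2 = 102.2 km

102.2 km


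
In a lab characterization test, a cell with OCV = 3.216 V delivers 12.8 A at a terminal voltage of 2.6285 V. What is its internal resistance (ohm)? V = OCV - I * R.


R = (OCV - V) / I = (3.216 - 2.6285) / 12.8 = 0.04590 ohm

0.04590 ohm


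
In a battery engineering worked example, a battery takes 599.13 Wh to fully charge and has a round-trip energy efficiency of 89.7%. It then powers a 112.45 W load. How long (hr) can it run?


Step 1: E_discharge = eta/100 * E_charge = 89.7/100 * 599.13 = 537.42 Wh
Step 2: t = E_discharge / P = 537.42 / 112.45 = 4.779 hr

4.779 hr


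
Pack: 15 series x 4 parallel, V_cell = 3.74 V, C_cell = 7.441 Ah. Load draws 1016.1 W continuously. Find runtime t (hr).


Step 1: E_pack = Ns * V_cell * Np * C_cell = 15 * 3.74 * 4 * 7.441 = 1669.8 Wh
Step 2: t = E_pack / P = 1669.8 / 1016.1 = 1.643 hr

1.643 hr


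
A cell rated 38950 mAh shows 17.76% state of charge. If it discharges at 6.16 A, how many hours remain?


Convert: C_total = 38950 mAh = 38.95 Ah
Step 1: remaining = SOC/100 * C_total = 17.76/100 * 38.95 = 6.9175 Ah
Step 2: t = remaining / I = 6.9175 / 6.16 = 1.123 hr

1.123 hr


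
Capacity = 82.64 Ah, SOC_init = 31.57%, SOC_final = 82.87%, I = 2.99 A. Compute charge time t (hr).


delta_Ah = 82.64 * (82.87 - 31.57) / 100 = 42.394 Ah
t = delta_Ah / I = 42.394 / 2.99 = 14.18 hr

14.18 hr


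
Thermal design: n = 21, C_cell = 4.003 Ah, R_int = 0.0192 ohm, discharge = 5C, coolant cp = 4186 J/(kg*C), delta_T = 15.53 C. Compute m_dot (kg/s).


Step 1: I = 5 * 4.003 = 20.015 A
Step 2: Q_cell = I^2 * R = 20.015^2 * 0.0192 = 7.6915 W
Step 3: Q_total = 21 * 7.6915 = 161.52 W
Step 4: m_dot = Q_total / (cp * dT) = 161.52 / (4186 * 15.53) = 0.002485 kg/s

0.002485 kg/s


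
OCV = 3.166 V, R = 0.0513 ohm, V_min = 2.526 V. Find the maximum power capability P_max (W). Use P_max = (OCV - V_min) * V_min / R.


dV = OCV - V_min = 0.64 V (so I_max = dV / R)
P_max = dV * V_min / R = 0.64 * 2.526 / 0.0513 = 31.51 W

31.51 W


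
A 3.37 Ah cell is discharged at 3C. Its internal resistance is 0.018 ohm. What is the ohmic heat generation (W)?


Step 1: I = C_rate * capacity = 3 * 3.37 = 10.11 A
Step 2: Q = I^2 * R = 10.11^2 * 0.018 = 102.21 * 0.018 = 1.840 W

1.840 W


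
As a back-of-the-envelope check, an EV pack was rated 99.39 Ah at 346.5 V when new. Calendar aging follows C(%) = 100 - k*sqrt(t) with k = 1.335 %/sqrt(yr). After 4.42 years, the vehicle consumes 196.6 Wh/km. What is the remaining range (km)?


Step 1: capacity retention = 100 - 1.335 * sqrt(4.42) = 100 - 1.335 * 2.1024 = 97.193%
Step 2: C_now = 99.39 * 97.193/100 = 96.6 Ah
Step 3: E_pack = V * C_now = 346.5 * 96.6 = 33472 Wh
Step 4: range = E_pack / consumption = 33472 / 196.6 = 170.3 km

170.3 km


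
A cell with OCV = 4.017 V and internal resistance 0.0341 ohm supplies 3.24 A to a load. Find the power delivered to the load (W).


Step 1: V_terminal = OCV - I*R = 4.017 - 3.24 * 0.0341 = 3.9065 V
Step 2: P_out = V_terminal * I = 3.9065 * 3.24 = 12.66 W

12.66 W


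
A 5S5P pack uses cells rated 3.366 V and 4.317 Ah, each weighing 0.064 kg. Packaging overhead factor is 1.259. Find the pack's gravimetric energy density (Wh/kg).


Step 1: V_pack = 5 * 3.366 = 16.83 V
Step 2: C_pack = 5 * 4.317 = 21.585 Ah
Step 3: E_pack = V_pack * C_pack = 16.83 * 21.585 = 363.28 Wh
Step 4: m_pack = 5 * 5 * 0.064 * 1.259 = 2.0144 kg
Step 5: ED = E_pack / m_pack = 363.28 / 2.0144 = 180.3 Wh/kg

180.3 Wh/kg


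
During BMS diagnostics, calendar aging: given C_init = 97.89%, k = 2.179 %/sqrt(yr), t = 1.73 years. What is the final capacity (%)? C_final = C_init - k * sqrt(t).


Step 1: sqrt(1.73 yr) = 1.3153
Step 2: drop = 2.179 * 1.3153 = 2.866
Step 3: C_final = 97.89 - 2.866 = 95.02%

95.02%


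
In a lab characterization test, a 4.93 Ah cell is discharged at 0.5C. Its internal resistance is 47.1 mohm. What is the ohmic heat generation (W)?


Convert: R = 47.1 mohm = 0.0471 ohm
Step 1: I = C_rate * capacity = 0.5 * 4.93 = 2.465 A
Step 2: Q = I^2 * R = 2.465^2 * 0.0471 = 6.0762 * 0.0471 = 0.2862 W

0.2862 W


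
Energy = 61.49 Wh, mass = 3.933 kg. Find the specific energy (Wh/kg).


Specific energy = 61.49 Wh / 3.933 kg = 15.63 Wh/kg

15.63 Wh/kg


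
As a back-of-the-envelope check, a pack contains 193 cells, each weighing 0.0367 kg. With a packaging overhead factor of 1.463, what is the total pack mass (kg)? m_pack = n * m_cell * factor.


Cell mass sum = 193 * 0.0367 = 7.0831 kg
With overhead 1.463: m_pack = 7.0831 * 1.463 = 10.36 kg

10.36 kg


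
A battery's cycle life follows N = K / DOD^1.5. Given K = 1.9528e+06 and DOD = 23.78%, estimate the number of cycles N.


DOD^1.5 = 115.96
N = K / DOD^1.5 = 1.9528e+06 / 115.96 = 16840

16840 cycles


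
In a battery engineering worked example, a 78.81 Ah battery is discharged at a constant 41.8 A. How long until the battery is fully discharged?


t = capacity / current = 78.81 / 41.8 = 1.885 hr

1.885 hr


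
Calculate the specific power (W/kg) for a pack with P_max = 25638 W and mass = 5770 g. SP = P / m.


Convert: m = 5770 g = 5.77 kg
Specific power = 25638 W / 5.77 kg = 4443 W/kg

4443 W/kg


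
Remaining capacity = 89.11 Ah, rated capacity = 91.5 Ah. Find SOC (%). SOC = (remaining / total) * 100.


SOC = (remaining / total) * 100 = (89.11 / 91.5) * 100 = 97.39%

97.39%


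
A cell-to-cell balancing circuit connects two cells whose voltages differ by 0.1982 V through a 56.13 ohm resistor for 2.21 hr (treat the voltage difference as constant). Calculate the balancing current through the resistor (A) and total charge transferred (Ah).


I_bal = dV / R = 0.1982 / 56.13 = 0.0035311 A
Q = I_bal * t = 0.0035311 * 2.21 = 0.007804 Ah

I=0.0035311 A, Q=0.007804 Ah


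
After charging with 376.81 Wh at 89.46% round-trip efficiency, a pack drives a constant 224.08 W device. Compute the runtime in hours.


Step 1: E_discharge = eta/100 * E_charge = 89.46/100 * 376.81 = 337.09 Wh
Step 2: t = E_discharge / P = 337.09 / 224.08 = 1.504 hr

1.504 hr


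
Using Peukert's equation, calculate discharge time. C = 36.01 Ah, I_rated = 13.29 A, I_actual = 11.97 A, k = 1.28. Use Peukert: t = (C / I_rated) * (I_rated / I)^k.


Step 1: t_rated = C / I_rated = 36.01 / 13.29 = 2.7096 hr
Step 2: ratio = 13.29 / 11.97 = 1.1103
Step 3: ratio^k = 1.1103^1.28 = 1.1433
Step 4: t = t_rated * ratio^k = 2.7096 * 1.1433 = 3.098 hr

3.098 hr


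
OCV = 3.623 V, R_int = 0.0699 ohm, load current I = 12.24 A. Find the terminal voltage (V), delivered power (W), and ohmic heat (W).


Step 1: V_terminal = OCV - I*R = 3.623 - 12.24 * 0.0699 = 2.7674 V
Step 2: P_out = V_terminal * I = 2.7674 * 12.24 = 33.87 W
Step 3: Q = I^2 * R = 12.24^2 * 0.0699 = 10.47 W

V=2.7674 V, P=33.87 W, Q=10.47 W


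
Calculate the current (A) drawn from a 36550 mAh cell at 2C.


Convert: capacity = 36550 mAh = 36.55 Ah
I = C_rate * capacity = 2 * 36.55 = 73.1 A

73.1 A


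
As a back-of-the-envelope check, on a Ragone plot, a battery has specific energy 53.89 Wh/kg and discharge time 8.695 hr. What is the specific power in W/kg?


P_specific = E / t = 53.89 / 8.695 = 6.198 W/kg

6.198 W/kg


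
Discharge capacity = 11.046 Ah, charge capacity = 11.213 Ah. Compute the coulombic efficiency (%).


Coulombic efficiency = 11.046/11.213 * 100% = 98.51%

98.51%


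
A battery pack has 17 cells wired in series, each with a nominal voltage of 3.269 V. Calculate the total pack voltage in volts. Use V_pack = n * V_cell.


Series voltages add: 17 * 3.269 V = 55.573 V

55.573 V


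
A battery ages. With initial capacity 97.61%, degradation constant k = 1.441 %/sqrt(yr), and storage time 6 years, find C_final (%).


sqrt(t) = sqrt(6) = 2.4495
C_final = 97.61 - 1.441 * 2.4495 = 94.08%

94.08%


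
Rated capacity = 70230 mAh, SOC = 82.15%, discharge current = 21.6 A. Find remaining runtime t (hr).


Convert: C_total = 70230 mAh = 70.23 Ah
Step 1: remaining = SOC/100 * C_total = 82.15/100 * 70.23 = 57.694 Ah
Step 2: t = remaining / I = 57.694 / 21.6 = 2.671 hr

2.671 hr


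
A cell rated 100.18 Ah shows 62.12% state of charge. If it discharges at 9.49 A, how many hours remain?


Step 1: remaining = SOC/100 * C_total = 62.12/100 * 100.18 = 62.232 Ah
Step 2: t = remaining / I = 62.232 / 9.49 = 6.558 hr

6.558 hr


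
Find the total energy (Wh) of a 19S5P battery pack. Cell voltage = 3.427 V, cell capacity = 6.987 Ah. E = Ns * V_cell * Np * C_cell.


V_pack = 19 * 3.427 = 65.113 V
C_pack = 5 * 6.987 = 34.935 Ah
E = V_pack * C_pack = 65.113 * 34.935 = 2275 Wh

2275 Wh


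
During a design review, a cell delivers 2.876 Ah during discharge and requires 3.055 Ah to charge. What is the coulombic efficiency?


eta_c = Q_dis / Q_chg * 100 = 2.876 / 3.055 * 100 = 94.14%

94.14%


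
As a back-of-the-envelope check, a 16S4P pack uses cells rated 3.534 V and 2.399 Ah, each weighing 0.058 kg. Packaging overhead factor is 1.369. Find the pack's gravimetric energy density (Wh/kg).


Step 1: V_pack = 16 * 3.534 = 56.544 V
Step 2: C_pack = 4 * 2.399 = 9.596 Ah
Step 3: E_pack = V_pack * C_pack = 56.544 * 9.596 = 542.6 Wh
Step 4: m_pack = 16 * 4 * 0.058 * 1.369 = 5.0817 kg
Step 5: ED = E_pack / m_pack = 542.6 / 5.0817 = 106.8 Wh/kg

106.8 Wh/kg


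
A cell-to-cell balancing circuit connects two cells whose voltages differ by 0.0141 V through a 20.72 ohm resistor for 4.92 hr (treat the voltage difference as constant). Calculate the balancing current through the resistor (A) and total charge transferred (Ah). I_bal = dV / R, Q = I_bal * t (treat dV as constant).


I_bal = dV / R = 0.0141 / 20.72 = 6.8050e-04 A
Q = I_bal * t = 6.8050e-04 * 4.92 = 0.003348 Ah

I=6.8050e-04 A, Q=0.003348 Ah


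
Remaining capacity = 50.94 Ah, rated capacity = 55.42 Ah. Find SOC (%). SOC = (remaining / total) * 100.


SOC = (remaining / total) * 100 = (50.94 / 55.42) * 100 = 91.92%

91.92%


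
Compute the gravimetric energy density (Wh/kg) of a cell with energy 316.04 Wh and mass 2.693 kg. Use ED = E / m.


ED = E / m = 316.04 / 2.693 = 117.4 Wh/kg

117.4 Wh/kg


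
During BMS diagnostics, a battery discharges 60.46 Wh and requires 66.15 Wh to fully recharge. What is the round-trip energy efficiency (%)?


eta_e = E_dis / E_chg * 100 = 60.46 / 66.15 * 100 = 91.40%

91.40%


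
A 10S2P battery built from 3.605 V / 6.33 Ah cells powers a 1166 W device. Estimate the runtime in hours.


Step 1: E_pack = Ns * V_cell * Np * C_cell = 10 * 3.605 * 2 * 6.33 = 456.39 Wh
Step 2: t = E_pack / P = 456.39 / 1166 = 0.3914 hr

0.3914 hr


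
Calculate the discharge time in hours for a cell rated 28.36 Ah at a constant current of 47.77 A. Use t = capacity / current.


Runtime = 28.36 Ah / 47.77 A = 0.5937 hr

0.5937 hr


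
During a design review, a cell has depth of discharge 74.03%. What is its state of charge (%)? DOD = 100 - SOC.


SOC = 100 - DOD = 100 - 74.03 = 25.97%

25.97%


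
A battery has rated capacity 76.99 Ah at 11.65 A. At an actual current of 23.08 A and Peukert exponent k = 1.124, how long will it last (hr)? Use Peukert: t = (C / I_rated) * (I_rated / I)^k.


Step 1: t_rated = C / I_rated = 76.99 / 11.65 = 6.6086 hr
Step 2: ratio = 11.65 / 23.08 = 0.50477
Step 3: ratio^k = 0.50477^1.124 = 0.46374
Step 4: t = t_rated * ratio^k = 6.6086 * 0.46374 = 3.065 hr

3.065 hr


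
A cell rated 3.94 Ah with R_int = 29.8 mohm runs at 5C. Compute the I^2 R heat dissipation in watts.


Convert: R = 29.8 mohm = 0.0298 ohm
Step 1: I = C_rate * capacity = 5 * 3.94 = 19.7 A
Step 2: Q = I^2 * R = 19.7^2 * 0.0298 = 388.09 * 0.0298 = 11.57 W

11.57 W


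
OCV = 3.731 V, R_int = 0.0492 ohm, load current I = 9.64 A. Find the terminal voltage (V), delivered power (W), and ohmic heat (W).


Step 1: V_terminal = OCV - I*R = 3.731 - 9.64 * 0.0492 = 3.2567 V
Step 2: P_out = V_terminal * I = 3.2567 * 9.64 = 31.39 W
Step 3: Q = I^2 * R = 9.64^2 * 0.0492 = 4.572 W

V=3.2567 V, P=31.39 W, Q=4.572 W


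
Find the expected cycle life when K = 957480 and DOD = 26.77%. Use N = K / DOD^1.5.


DOD^1.5 = 138.51
N = K / DOD^1.5 = 957480 / 138.51 = 6913

6913 cycles


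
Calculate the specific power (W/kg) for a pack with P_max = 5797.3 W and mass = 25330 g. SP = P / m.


Convert: m = 25330 g = 25.33 kg
SP = P / m = 5797.3 / 25.33 = 228.9 W/kg

228.9 W/kg


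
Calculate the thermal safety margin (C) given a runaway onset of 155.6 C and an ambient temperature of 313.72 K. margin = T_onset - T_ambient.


Convert: T_ambient = 313.72 K = 40.57 C
margin = 155.6 - 40.57 = 115.03 C

115.03 C


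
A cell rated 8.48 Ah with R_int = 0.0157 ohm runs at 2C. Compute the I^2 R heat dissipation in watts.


Step 1: I = C_rate * capacity = 2 * 8.48 = 16.96 A
Step 2: Q = I^2 * R = 16.96^2 * 0.0157 = 287.64 * 0.0157 = 4.516 W

4.516 W


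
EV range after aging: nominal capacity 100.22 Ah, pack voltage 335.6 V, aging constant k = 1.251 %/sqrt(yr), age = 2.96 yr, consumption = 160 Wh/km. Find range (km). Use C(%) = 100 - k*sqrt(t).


Step 1: capacity retention = 100 - 1.251 * sqrt(2.96) = 100 - 1.251 * 1.7205 = 97.848%
Step 2: C_now = 100.22 * 97.848/100 = 98.063 Ah
Step 3: E_pack = V * C_now = 335.6 * 98.063 = 32910 Wh
Step 4: range = E_pack / consumption = 32910 / 160 = 205.7 km

205.7 km


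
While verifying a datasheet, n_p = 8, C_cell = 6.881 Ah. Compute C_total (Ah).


Parallel capacities add: 8 * 6.881 Ah = 55.048 Ah

55.048 Ah


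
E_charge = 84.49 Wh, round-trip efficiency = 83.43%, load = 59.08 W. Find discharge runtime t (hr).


Step 1: E_discharge = eta/100 * E_charge = 83.43/100 * 84.49 = 70.49 Wh
Step 2: t = E_discharge / P = 70.49 / 59.08 = 1.193 hr

1.193 hr


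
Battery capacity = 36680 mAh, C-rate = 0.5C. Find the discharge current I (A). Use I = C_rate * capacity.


Convert: capacity = 36680 mAh = 36.68 Ah
At 0.5C: I = 0.5 * 36.68 Ah = 18.34 A

18.34 A


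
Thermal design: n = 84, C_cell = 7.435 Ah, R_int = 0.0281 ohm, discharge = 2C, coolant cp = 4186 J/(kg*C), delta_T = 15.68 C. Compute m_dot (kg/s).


Step 1: I = 2 * 7.435 = 14.87 A
Step 2: Q_cell = I^2 * R = 14.87^2 * 0.0281 = 6.2134 W
Step 3: Q_total = 84 * 6.2134 = 521.93 W
Step 4: m_dot = Q_total / (cp * dT) = 521.93 / (4186 * 15.68) = 0.007952 kg/s

0.007952 kg/s


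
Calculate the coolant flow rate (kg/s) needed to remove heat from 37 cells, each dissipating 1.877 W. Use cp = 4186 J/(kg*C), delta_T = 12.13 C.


Step 1: Total heat Q = 37 * 1.877 W = 69.449 W
Step 2: denom = cp * dT = 4186 * 12.13 = 50776
Step 3: m_dot = 69.449 / 50776 = 0.001368 kg/s

0.001368 kg/s


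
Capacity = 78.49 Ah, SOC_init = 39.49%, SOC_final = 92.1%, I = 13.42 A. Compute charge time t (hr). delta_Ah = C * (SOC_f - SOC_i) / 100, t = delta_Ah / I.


Step 1: dSOC = 92.1% - 39.49% = 52.61%
Step 2: delta_Ah = 78.49 * 52.61 / 100 = 41.294 Ah
Step 3: t = 41.294 / 13.42 = 3.077 hr

3.077 hr


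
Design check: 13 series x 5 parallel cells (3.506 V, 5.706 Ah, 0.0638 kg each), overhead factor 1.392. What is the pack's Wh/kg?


Step 1: V_pack = 13 * 3.506 = 45.578 V
Step 2: C_pack = 5 * 5.706 = 28.53 Ah
Step 3: E_pack = V_pack * C_pack = 45.578 * 28.53 = 1300.3 Wh
Step 4: m_pack = 13 * 5 * 0.0638 * 1.392 = 5.7726 kg
Step 5: ED = E_pack / m_pack = 1300.3 / 5.7726 = 225.3 Wh/kg

225.3 Wh/kg


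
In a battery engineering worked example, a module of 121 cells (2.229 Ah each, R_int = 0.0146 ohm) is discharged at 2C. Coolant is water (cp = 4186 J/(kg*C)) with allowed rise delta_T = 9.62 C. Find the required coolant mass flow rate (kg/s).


Step 1: I = 2 * 2.229 = 4.458 A
Step 2: Q_cell = I^2 * R = 4.458^2 * 0.0146 = 0.29016 W
Step 3: Q_total = 121 * 0.29016 = 35.109 W
Step 4: m_dot = Q_total / (cp * dT) = 35.109 / (4186 * 9.62) = 8.719e-04 kg/s

8.719e-04 kg/s


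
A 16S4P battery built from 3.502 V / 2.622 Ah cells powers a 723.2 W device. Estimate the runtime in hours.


Step 1: E_pack = Ns * V_cell * Np * C_cell = 16 * 3.502 * 4 * 2.622 = 587.66 Wh
Step 2: t = E_pack / P = 587.66 / 723.2 = 0.8126 hr

0.8126 hr


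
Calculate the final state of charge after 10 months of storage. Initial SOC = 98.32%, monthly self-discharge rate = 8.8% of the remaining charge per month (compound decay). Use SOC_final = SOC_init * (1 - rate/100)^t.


decay = (1 - 8.8/100)^10 = 0.39806
SOC_final = 98.32 * 0.39806 = 39.14%

39.14%


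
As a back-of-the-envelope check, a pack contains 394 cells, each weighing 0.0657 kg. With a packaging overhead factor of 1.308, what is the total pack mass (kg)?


Cell mass sum = 394 * 0.0657 = 25.886 kg
With overhead 1.308: m_pack = 25.886 * 1.308 = 33.86 kg

33.86 kg


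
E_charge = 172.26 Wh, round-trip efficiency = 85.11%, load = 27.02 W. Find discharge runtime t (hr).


Step 1: E_discharge = eta/100 * E_charge = 85.11/100 * 172.26 = 146.61 Wh
Step 2: t = E_discharge / P = 146.61 / 27.02 = 5.426 hr

5.426 hr


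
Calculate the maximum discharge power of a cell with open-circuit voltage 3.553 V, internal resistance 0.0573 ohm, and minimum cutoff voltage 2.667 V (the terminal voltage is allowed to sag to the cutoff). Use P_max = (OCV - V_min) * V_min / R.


P_max = (OCV - V_min) * V_min / R = (3.553 - 2.667) * 2.667 / 0.0573 = 0.886 * 2.667 / 0.0573 = 41.24 W

41.24 W


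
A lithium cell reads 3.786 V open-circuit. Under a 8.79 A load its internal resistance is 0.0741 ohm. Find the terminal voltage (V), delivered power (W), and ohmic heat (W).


Step 1: V_terminal = OCV - I*R = 3.786 - 8.79 * 0.0741 = 3.1347 V
Step 2: P_out = V_terminal * I = 3.1347 * 8.79 = 27.55 W
Step 3: Q = I^2 * R = 8.79^2 * 0.0741 = 5.725 W

V=3.1347 V, P=27.55 W, Q=5.725 W


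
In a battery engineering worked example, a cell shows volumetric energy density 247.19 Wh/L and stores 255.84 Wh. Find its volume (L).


V = E / ED = 255.84 / 247.19 = 1.035 L

1.035 L


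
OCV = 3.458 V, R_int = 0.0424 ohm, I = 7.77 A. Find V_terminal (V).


V = OCV - I*R = 3.458 - 7.77 * 0.0424 = 3.129 V

3.129 V


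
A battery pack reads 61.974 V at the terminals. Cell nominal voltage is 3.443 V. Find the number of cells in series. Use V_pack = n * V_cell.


Rearranging: n = V_pack / V_cell = 61.974 / 3.443 = 18 cells

18


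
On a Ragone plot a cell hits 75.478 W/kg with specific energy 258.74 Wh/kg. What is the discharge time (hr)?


t = E / P = 258.74 / 75.478 = 3.428 hr

3.428 hr


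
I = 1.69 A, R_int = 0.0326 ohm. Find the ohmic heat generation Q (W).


I^2 = 2.8561
Q = 2.8561 * 0.0326 = 0.09311 W

0.09311 W


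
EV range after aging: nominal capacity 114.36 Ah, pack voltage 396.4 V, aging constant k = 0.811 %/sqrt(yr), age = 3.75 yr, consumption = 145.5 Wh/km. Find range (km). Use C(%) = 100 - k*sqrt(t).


Step 1: capacity retention = 100 - 0.811 * sqrt(3.75) = 100 - 0.811 * 1.9365 = 98.429%
Step 2: C_now = 114.36 * 98.429/100 = 112.56 Ah
Step 3: E_pack = V * C_now = 396.4 * 112.56 = 44619 Wh
Step 4: range = E_pack / consumption = 44619 / 145.5 = 306.7 km

306.7 km


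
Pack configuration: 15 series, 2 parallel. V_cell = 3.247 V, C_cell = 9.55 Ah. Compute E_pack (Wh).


E = Ns * Vcell * Np * Ccell = 15 * 3.247 * 2 * 9.55 = 930.3 Wh

930.3 Wh


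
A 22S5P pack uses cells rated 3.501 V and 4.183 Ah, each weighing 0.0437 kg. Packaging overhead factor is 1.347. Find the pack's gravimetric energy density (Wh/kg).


Step 1: V_pack = 22 * 3.501 = 77.022 V
Step 2: C_pack = 5 * 4.183 = 20.915 Ah
Step 3: E_pack = V_pack * C_pack = 77.022 * 20.915 = 1610.9 Wh
Step 4: m_pack = 22 * 5 * 0.0437 * 1.347 = 6.475 kg
Step 5: ED = E_pack / m_pack = 1610.9 / 6.475 = 248.8 Wh/kg

248.8 Wh/kg


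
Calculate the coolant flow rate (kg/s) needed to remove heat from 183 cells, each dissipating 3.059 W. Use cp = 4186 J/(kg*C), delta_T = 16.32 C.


Q_total = 183 * 3.059 = 559.8 W
m_dot = Q_total / (cp * dT) = 559.8 / (4186 * 16.32) = 0.008194 kg/s

0.008194 kg/s


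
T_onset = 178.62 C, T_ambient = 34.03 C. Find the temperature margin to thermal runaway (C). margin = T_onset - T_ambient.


margin = T_onset - T_ambient = 178.62 - 34.03 = 144.59 C

144.59 C


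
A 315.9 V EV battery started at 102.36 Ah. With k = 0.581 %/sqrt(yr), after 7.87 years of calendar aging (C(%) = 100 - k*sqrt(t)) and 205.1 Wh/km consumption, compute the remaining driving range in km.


Step 1: capacity retention = 100 - 0.581 * sqrt(7.87) = 100 - 0.581 * 2.8054 = 98.37%
Step 2: C_now = 102.36 * 98.37/100 = 100.69 Ah
Step 3: E_pack = V * C_now = 315.9 * 100.69 = 31808 Wh
Step 4: range = E_pack / consumption = 31808 / 205.1 = 155.1 km

155.1 km


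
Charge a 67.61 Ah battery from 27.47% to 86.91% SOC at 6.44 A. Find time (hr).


delta_Ah = 67.61 * (86.91 - 27.47) / 100 = 40.187 Ah
t = delta_Ah / I = 40.187 / 6.44 = 6.240 hr

6.240 hr


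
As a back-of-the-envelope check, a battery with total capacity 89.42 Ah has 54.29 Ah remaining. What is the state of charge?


SOC% = 54.29 / 89.42 * 100 = 60.71%

60.71%


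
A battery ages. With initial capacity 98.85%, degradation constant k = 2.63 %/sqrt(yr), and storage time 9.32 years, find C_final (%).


sqrt(t) = sqrt(9.32) = 3.0529
C_final = 98.85 - 2.63 * 3.0529 = 90.82%

90.82%


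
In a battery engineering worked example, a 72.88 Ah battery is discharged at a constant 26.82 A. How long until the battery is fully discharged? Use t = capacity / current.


t = capacity / current = 72.88 / 26.82 = 2.717 hr

2.717 hr


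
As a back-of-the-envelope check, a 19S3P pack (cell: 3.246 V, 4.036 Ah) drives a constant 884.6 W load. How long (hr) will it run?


Step 1: E_pack = Ns * V_cell * Np * C_cell = 19 * 3.246 * 3 * 4.036 = 746.75 Wh
Step 2: t = E_pack / P = 746.75 / 884.6 = 0.8442 hr

0.8442 hr


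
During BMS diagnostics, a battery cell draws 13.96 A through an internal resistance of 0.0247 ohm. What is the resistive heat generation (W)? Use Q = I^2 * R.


Q = I^2 * R = 13.96^2 * 0.0247 = 4.814 W

4.814 W


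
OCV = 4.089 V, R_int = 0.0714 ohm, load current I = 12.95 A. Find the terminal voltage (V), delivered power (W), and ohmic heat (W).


Step 1: V_terminal = OCV - I*R = 4.089 - 12.95 * 0.0714 = 3.1644 V
Step 2: P_out = V_terminal * I = 3.1644 * 12.95 = 40.98 W
Step 3: Q = I^2 * R = 12.95^2 * 0.0714 = 11.97 W

V=3.1644 V, P=40.98 W, Q=11.97 W


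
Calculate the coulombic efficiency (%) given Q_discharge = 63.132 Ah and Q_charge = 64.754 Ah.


Coulombic efficiency = 63.132/64.754 * 100% = 97.50%

97.50%


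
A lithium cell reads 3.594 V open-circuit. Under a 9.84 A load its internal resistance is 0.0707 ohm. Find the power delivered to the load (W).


Step 1: V_terminal = OCV - I*R = 3.594 - 9.84 * 0.0707 = 2.8983 V
Step 2: P_out = V_terminal * I = 2.8983 * 9.84 = 28.52 W

28.52 W


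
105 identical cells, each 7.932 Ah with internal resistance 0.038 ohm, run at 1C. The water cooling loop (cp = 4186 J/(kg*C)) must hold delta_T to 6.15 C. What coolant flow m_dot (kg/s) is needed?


Step 1: I = 1 * 7.932 = 7.932 A
Step 2: Q_cell = I^2 * R = 7.932^2 * 0.038 = 2.3908 W
Step 3: Q_total = 105 * 2.3908 = 251.03 W
Step 4: m_dot = Q_total / (cp * dT) = 251.03 / (4186 * 6.15) = 0.009751 kg/s

0.009751 kg/s


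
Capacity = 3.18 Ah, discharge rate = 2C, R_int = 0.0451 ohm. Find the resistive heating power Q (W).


Step 1: I = C_rate * capacity = 2 * 3.18 = 6.36 A
Step 2: Q = I^2 * R = 6.36^2 * 0.0451 = 40.45 * 0.0451 = 1.824 W

1.824 W
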